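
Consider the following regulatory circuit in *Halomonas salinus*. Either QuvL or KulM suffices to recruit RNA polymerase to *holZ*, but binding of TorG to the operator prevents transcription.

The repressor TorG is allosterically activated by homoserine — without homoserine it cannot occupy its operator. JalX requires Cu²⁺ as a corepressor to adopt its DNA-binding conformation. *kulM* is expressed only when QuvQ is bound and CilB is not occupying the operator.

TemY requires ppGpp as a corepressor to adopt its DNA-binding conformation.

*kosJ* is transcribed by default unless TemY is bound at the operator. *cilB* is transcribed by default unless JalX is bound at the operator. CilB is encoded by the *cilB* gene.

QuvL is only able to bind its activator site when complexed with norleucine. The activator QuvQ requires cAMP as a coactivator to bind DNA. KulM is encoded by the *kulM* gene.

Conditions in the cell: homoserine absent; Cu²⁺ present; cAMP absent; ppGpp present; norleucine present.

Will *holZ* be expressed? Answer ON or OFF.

Homoserine is absent, so TorG is inactive.
Norleucine is present, so QuvL is active.
cAMP is absent, so QuvQ is inactive.
Cu²⁺ is present, so JalX is active.
With repressor JalX bound, *cilB* is not transcribed.
So CilB is not produced.
Required activator QuvQ is absent, so *kulM* is not transcribed.
So KulM is not produced.
Activator QuvL is present, so *holZ* is transcribed.

ON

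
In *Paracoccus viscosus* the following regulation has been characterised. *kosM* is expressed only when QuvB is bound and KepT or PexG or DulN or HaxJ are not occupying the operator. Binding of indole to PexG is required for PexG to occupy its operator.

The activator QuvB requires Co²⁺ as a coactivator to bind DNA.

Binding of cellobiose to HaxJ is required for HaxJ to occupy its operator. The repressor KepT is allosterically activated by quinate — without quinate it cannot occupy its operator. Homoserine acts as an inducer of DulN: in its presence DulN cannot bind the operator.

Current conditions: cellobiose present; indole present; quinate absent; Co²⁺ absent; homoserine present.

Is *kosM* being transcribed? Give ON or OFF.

Quinate is absent, so KepT is inactive.
Co²⁺ is absent, so QuvB is inactive.
Indole is present, so PexG is active.
Homoserine is present, so DulN is inactive.
Cellobiose is present, so HaxJ is active.
With repressor PexG bound, *kosM* is not transcribed.

OFF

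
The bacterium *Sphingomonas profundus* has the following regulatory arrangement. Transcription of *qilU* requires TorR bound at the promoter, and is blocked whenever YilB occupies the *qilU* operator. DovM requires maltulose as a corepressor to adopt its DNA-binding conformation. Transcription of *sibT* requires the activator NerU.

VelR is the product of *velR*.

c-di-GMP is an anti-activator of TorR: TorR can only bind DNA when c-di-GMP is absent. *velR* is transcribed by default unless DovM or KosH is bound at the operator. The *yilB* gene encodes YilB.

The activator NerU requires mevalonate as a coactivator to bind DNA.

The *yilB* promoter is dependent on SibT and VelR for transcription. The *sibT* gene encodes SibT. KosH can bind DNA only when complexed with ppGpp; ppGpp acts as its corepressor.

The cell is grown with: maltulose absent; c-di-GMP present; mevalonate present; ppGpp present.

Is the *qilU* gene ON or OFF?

OFF

c-di-GMP is present, so TorR is inactive.
Mevalonate is present, so NerU is active.
No repressor is bound and NerU is active, so *sibT* is transcribed.
So SibT is produced and active.
Maltulose is absent, so DovM is inactive.
ppGpp is present, so KosH is active.
With repressor KosH bound, *velR* is not transcribed.
So VelR is not produced.
Required activator VelR is absent, so *yilB* is not transcribed.
So YilB is not produced.
Required activator TorR is absent, so *qilU* is not transcribed.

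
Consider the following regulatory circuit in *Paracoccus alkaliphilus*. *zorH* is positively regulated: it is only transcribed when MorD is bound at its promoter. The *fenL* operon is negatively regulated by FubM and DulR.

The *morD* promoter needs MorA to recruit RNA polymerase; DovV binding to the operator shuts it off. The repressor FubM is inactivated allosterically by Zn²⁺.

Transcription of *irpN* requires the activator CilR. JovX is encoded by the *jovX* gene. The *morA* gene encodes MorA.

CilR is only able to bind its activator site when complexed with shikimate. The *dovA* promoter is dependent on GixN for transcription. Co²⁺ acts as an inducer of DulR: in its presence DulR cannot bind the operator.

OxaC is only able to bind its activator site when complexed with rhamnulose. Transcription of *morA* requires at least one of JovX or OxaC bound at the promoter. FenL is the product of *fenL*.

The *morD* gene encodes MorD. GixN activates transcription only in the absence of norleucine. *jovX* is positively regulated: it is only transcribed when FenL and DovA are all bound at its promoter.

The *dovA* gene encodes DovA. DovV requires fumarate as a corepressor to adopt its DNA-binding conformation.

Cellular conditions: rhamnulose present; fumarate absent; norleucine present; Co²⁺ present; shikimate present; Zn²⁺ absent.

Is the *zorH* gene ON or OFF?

Zn²⁺ is absent, so FubM is active.
Co²⁺ is present, so DulR is inactive.
With repressor FubM bound, *fenL* is not transcribed.
So FenL is not produced.
Norleucine is present, so GixN is inactive.
Required activator GixN is absent, so *dovA* is not transcribed.
So DovA is not produced.
Required activator FenL is absent, so *jovX* is not transcribed.
So JovX is not produced.
Rhamnulose is present, so OxaC is active.
Activator OxaC is present, so *morA* is transcribed.
So MorA is produced and active.
Fumarate is absent, so DovV is inactive.
No repressor is bound and MorA is active, so *morD* is transcribed.
So MorD is produced and active.
No repressor is bound and MorD is active, so *zorH* is transcribed.

ON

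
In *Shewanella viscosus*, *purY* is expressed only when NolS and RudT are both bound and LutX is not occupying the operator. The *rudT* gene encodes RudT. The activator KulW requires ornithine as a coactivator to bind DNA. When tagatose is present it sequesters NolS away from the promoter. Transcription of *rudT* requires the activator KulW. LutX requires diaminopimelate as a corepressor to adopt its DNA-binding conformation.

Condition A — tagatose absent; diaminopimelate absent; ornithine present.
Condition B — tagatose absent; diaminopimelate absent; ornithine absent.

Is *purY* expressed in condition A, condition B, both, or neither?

Condition A:
Tagatose is absent, so NolS is active.
Diaminopimelate is absent, so LutX is inactive.
Ornithine is present, so KulW is active.
No repressor is bound and KulW is active, so *rudT* is transcribed.
So RudT is produced and active.
No repressor is bound and NolS and RudT are active, so *purY* is transcribed.
→ *purY* is ON in A.
Condition B:
Tagatose is absent, so NolS is active.
Diaminopimelate is absent, so LutX is inactive.
Ornithine is absent, so KulW is inactive.
Required activator KulW is absent, so *rudT* is not transcribed.
So RudT is not produced.
Required activator RudT is absent, so *purY* is not transcribed.
→ *purY* is OFF in B.

A only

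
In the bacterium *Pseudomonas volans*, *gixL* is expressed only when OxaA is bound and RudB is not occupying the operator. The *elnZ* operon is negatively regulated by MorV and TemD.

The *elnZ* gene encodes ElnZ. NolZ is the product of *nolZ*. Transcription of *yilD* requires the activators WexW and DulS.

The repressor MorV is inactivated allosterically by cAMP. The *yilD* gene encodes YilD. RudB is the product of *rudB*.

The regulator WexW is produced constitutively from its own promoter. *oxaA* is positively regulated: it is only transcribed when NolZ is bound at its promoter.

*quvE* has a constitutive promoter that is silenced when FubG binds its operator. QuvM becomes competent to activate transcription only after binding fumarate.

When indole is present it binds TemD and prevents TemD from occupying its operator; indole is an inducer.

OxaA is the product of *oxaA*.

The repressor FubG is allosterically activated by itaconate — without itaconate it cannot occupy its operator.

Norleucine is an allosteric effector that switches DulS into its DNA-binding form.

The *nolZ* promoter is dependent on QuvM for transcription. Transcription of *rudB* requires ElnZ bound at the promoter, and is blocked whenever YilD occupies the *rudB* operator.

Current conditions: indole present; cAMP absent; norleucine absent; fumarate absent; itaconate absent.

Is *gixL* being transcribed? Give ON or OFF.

OFF

Fumarate is absent, so QuvM is inactive.
Required activator QuvM is absent, so *nolZ* is not transcribed.
So NolZ is not produced.
Required activator NolZ is absent, so *oxaA* is not transcribed.
So OxaA is not produced.
cAMP is absent, so MorV is active.
Indole is present, so TemD is inactive.
With repressor MorV bound, *elnZ* is not transcribed.
So ElnZ is not produced.
WexW is produced constitutively and is active.
Norleucine is absent, so DulS is inactive.
Required activator DulS is absent, so *yilD* is not transcribed.
So YilD is not produced.
Required activator ElnZ is absent, so *rudB* is not transcribed.
So RudB is not produced.
Required activator OxaA is absent, so *gixL* is not transcribed.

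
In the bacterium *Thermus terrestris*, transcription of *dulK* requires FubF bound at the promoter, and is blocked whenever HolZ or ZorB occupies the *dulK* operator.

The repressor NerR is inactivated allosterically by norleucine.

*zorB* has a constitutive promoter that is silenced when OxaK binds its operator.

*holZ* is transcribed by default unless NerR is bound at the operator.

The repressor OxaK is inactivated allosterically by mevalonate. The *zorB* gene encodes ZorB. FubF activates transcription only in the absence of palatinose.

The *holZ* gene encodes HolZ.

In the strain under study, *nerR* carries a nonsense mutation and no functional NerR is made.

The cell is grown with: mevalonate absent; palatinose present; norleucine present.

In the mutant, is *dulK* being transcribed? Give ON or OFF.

OFF

Palatinose is present, so FubF is inactive.
NerR is non-functional in this strain, so it has no effect.
With no repressor bound, *holZ* is transcribed.
So HolZ is produced and active.
Mevalonate is absent, so OxaK is active.
With repressor OxaK bound, *zorB* is not transcribed.
So ZorB is not produced.
With repressor HolZ bound, *dulK* is not transcribed.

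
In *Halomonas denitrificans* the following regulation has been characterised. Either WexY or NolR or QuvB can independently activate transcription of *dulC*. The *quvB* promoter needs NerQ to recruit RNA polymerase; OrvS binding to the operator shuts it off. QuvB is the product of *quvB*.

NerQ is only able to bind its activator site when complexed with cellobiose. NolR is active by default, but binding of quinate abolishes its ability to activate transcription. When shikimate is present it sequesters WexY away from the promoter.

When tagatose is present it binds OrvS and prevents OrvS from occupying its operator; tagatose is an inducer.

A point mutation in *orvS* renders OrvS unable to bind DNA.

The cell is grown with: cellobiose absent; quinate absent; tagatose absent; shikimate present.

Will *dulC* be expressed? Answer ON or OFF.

Shikimate is present, so WexY is inactive.
Quinate is absent, so NolR is active.
Cellobiose is absent, so NerQ is inactive.
OrvS is non-functional in this strain, so it has no effect.
Required activator NerQ is absent, so *quvB* is not transcribed.
So QuvB is not produced.
Activator NolR is present, so *dulC* is transcribed.

ON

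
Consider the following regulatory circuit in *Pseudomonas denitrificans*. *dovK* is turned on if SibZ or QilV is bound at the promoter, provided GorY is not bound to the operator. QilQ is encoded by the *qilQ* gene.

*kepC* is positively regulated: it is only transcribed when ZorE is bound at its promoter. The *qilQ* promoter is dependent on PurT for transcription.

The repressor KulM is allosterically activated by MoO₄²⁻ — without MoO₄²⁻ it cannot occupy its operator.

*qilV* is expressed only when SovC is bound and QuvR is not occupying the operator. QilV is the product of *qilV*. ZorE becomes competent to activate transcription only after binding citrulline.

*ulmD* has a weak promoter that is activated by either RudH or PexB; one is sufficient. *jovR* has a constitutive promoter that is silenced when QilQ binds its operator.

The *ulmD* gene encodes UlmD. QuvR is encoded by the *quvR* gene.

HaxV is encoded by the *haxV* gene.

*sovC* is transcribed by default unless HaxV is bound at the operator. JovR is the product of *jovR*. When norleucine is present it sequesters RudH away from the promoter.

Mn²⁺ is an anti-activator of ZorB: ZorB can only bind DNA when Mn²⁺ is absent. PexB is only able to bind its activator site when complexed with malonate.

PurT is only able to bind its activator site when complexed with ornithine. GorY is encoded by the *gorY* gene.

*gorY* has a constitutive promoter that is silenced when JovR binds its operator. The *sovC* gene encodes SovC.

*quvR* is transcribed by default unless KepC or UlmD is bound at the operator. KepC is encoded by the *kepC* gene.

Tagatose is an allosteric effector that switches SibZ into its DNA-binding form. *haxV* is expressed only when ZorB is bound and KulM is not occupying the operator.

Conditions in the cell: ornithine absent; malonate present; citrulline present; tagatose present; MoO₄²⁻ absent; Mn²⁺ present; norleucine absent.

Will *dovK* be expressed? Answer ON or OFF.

ON

Ornithine is absent, so PurT is inactive.
Required activator PurT is absent, so *qilQ* is not transcribed.
So QilQ is not produced.
With no repressor bound, *jovR* is transcribed.
So JovR is produced and active.
With repressor JovR bound, *gorY* is not transcribed.
So GorY is not produced.
Tagatose is present, so SibZ is active.
Citrulline is present, so ZorE is active.
No repressor is bound and ZorE is active, so *kepC* is transcribed.
So KepC is produced and active.
Norleucine is absent, so RudH is active.
Malonate is present, so PexB is active.
Activator RudH is present, so *ulmD* is transcribed.
So UlmD is produced and active.
With repressor KepC bound, *quvR* is not transcribed.
So QuvR is not produced.
Mn²⁺ is present, so ZorB is inactive.
MoO₄²⁻ is absent, so KulM is inactive.
Required activator ZorB is absent, so *haxV* is not transcribed.
So HaxV is not produced.
With no repressor bound, *sovC* is transcribed.
So SovC is produced and active.
No repressor is bound and SovC is active, so *qilV* is transcribed.
So QilV is produced and active.
Activator SibZ is present, so *dovK* is transcribed.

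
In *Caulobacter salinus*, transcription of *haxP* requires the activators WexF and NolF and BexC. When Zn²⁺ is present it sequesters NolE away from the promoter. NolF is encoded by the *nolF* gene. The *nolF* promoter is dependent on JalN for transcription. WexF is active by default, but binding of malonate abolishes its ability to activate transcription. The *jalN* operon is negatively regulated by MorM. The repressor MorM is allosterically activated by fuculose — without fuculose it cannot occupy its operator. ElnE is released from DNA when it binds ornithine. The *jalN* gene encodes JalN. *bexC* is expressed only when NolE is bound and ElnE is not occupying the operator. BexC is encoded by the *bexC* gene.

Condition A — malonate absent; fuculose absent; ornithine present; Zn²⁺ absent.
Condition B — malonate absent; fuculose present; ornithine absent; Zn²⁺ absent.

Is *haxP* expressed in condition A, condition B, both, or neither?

A only

Condition A:
Malonate is absent, so WexF is active.
Fuculose is absent, so MorM is inactive.
With no repressor bound, *jalN* is transcribed.
So JalN is produced and active.
No repressor is bound and JalN is active, so *nolF* is transcribed.
So NolF is produced and active.
Ornithine is present, so ElnE is inactive.
Zn²⁺ is absent, so NolE is active.
No repressor is bound and NolE is active, so *bexC* is transcribed.
So BexC is produced and active.
No repressor is bound and WexF and NolF and BexC are active, so *haxP* is transcribed.
→ *haxP* is ON in A.
Condition B:
Malonate is absent, so WexF is active.
Fuculose is present, so MorM is active.
With repressor MorM bound, *jalN* is not transcribed.
So JalN is not produced.
Required activator JalN is absent, so *nolF* is not transcribed.
So NolF is not produced.
Ornithine is absent, so ElnE is active.
Zn²⁺ is absent, so NolE is active.
With repressor ElnE bound, *bexC* is not transcribed.
So BexC is not produced.
Required activator NolF is absent, so *haxP* is not transcribed.
→ *haxP* is OFF in B.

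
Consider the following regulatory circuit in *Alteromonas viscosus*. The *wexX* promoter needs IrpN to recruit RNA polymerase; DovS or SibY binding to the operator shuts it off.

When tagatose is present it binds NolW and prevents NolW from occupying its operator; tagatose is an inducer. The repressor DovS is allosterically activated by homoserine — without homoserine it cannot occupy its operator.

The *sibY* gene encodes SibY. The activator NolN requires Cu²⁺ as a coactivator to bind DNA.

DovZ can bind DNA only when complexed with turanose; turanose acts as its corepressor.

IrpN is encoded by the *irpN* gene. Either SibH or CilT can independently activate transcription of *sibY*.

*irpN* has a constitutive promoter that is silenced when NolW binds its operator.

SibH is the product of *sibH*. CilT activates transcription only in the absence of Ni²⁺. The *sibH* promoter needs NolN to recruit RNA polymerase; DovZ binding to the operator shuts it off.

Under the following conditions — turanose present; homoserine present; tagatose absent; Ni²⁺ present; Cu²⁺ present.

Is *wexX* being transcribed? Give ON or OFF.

Homoserine is present, so DovS is active.
Turanose is present, so DovZ is active.
Cu²⁺ is present, so NolN is active.
With repressor DovZ bound, *sibH* is not transcribed.
So SibH is not produced.
Ni²⁺ is present, so CilT is inactive.
No activator is available at the *sibY* promoter, so *sibY* is not transcribed.
So SibY is not produced.
Tagatose is absent, so NolW is active.
With repressor NolW bound, *irpN* is not transcribed.
So IrpN is not produced.
With repressor DovS bound, *wexX* is not transcribed.

OFF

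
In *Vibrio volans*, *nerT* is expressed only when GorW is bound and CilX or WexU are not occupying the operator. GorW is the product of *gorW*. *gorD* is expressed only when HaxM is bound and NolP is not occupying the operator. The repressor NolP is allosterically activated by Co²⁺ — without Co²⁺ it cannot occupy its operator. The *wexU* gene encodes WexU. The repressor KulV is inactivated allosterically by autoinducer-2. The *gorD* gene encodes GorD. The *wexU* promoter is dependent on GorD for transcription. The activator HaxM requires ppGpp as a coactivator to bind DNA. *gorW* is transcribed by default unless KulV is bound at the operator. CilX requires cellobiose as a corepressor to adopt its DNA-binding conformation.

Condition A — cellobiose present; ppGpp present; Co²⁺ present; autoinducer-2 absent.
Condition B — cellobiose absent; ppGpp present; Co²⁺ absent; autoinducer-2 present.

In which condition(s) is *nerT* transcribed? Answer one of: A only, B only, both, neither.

neither

Condition A:
Cellobiose is present, so CilX is active.
ppGpp is present, so HaxM is active.
Co²⁺ is present, so NolP is active.
With repressor NolP bound, *gorD* is not transcribed.
So GorD is not produced.
Required activator GorD is absent, so *wexU* is not transcribed.
So WexU is not produced.
Autoinducer-2 is absent, so KulV is active.
With repressor KulV bound, *gorW* is not transcribed.
So GorW is not produced.
With repressor CilX bound, *nerT* is not transcribed.
→ *nerT* is OFF in A.
Condition B:
Cellobiose is absent, so CilX is inactive.
ppGpp is present, so HaxM is active.
Co²⁺ is absent, so NolP is inactive.
No repressor is bound and HaxM is active, so *gorD* is transcribed.
So GorD is produced and active.
No repressor is bound and GorD is active, so *wexU* is transcribed.
So WexU is produced and active.
Autoinducer-2 is present, so KulV is inactive.
With no repressor bound, *gorW* is transcribed.
So GorW is produced and active.
With repressor WexU bound, *nerT* is not transcribed.
→ *nerT* is OFF in B.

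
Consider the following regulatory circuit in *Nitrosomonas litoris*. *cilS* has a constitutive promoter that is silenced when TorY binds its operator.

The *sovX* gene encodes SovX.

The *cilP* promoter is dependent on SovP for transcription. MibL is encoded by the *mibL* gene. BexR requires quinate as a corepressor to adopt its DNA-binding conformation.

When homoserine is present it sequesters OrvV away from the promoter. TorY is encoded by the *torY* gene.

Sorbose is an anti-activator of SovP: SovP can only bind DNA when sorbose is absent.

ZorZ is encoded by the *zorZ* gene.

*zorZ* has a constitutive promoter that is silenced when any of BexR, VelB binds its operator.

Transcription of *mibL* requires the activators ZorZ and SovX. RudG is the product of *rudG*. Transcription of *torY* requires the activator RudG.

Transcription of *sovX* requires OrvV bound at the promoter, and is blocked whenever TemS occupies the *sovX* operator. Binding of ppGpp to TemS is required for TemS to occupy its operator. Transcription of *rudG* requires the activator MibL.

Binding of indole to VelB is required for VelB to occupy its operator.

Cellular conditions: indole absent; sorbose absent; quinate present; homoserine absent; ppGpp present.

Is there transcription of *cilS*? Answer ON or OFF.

Quinate is present, so BexR is active.
Indole is absent, so VelB is inactive.
With repressor BexR bound, *zorZ* is not transcribed.
So ZorZ is not produced.
ppGpp is present, so TemS is active.
Homoserine is absent, so OrvV is active.
With repressor TemS bound, *sovX* is not transcribed.
So SovX is not produced.
Required activator ZorZ is absent, so *mibL* is not transcribed.
So MibL is not produced.
Required activator MibL is absent, so *rudG* is not transcribed.
So RudG is not produced.
Required activator RudG is absent, so *torY* is not transcribed.
So TorY is not produced.
With no repressor bound, *cilS* is transcribed.

ON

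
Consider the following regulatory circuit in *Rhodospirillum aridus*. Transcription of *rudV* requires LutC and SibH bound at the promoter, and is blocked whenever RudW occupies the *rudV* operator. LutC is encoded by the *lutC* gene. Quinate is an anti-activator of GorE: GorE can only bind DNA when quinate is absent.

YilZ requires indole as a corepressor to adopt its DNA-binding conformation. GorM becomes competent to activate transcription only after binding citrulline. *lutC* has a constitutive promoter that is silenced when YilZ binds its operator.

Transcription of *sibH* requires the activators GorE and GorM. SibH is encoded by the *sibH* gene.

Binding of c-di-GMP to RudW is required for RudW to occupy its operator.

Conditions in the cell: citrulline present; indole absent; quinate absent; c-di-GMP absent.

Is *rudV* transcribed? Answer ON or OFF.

c-di-GMP is absent, so RudW is inactive.
Indole is absent, so YilZ is inactive.
With no repressor bound, *lutC* is transcribed.
So LutC is produced and active.
Quinate is absent, so GorE is active.
Citrulline is present, so GorM is active.
No repressor is bound and GorE and GorM are active, so *sibH* is transcribed.
So SibH is produced and active.
No repressor is bound and LutC and SibH are active, so *rudV* is transcribed.

ON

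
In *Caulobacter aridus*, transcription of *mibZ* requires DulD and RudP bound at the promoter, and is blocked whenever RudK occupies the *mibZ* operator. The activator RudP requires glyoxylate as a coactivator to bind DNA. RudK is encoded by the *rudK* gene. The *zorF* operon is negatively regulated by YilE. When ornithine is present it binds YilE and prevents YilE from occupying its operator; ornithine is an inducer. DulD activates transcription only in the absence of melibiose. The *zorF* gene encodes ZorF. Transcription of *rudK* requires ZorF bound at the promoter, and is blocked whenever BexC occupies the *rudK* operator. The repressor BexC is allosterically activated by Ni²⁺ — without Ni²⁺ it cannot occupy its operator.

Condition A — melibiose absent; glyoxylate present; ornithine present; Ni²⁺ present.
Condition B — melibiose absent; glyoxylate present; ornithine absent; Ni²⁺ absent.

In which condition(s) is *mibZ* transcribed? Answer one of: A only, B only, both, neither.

Condition A:
Melibiose is absent, so DulD is active.
Glyoxylate is present, so RudP is active.
Ornithine is present, so YilE is inactive.
With no repressor bound, *zorF* is transcribed.
So ZorF is produced and active.
Ni²⁺ is present, so BexC is active.
With repressor BexC bound, *rudK* is not transcribed.
So RudK is not produced.
No repressor is bound and DulD and RudP are active, so *mibZ* is transcribed.
→ *mibZ* is ON in A.
Condition B:
Melibiose is absent, so DulD is active.
Glyoxylate is present, so RudP is active.
Ornithine is absent, so YilE is active.
With repressor YilE bound, *zorF* is not transcribed.
So ZorF is not produced.
Ni²⁺ is absent, so BexC is inactive.
Required activator ZorF is absent, so *rudK* is not transcribed.
So RudK is not produced.
No repressor is bound and DulD and RudP are active, so *mibZ* is transcribed.
→ *mibZ* is ON in B.

both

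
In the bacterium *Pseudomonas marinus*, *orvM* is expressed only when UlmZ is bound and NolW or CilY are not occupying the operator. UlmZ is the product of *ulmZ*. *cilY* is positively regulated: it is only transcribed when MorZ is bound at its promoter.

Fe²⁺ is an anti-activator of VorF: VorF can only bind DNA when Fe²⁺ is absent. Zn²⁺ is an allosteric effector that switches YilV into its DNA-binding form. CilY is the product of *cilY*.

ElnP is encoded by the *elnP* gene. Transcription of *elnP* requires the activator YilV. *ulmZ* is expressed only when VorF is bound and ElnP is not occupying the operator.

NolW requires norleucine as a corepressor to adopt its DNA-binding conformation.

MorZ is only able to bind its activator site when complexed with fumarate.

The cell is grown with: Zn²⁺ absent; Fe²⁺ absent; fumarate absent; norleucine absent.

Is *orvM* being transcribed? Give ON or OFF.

Zn²⁺ is absent, so YilV is inactive.
Required activator YilV is absent, so *elnP* is not transcribed.
So ElnP is not produced.
Fe²⁺ is absent, so VorF is active.
No repressor is bound and VorF is active, so *ulmZ* is transcribed.
So UlmZ is produced and active.
Norleucine is absent, so NolW is inactive.
Fumarate is absent, so MorZ is inactive.
Required activator MorZ is absent, so *cilY* is not transcribed.
So CilY is not produced.
No repressor is bound and UlmZ is active, so *orvM* is transcribed.

ON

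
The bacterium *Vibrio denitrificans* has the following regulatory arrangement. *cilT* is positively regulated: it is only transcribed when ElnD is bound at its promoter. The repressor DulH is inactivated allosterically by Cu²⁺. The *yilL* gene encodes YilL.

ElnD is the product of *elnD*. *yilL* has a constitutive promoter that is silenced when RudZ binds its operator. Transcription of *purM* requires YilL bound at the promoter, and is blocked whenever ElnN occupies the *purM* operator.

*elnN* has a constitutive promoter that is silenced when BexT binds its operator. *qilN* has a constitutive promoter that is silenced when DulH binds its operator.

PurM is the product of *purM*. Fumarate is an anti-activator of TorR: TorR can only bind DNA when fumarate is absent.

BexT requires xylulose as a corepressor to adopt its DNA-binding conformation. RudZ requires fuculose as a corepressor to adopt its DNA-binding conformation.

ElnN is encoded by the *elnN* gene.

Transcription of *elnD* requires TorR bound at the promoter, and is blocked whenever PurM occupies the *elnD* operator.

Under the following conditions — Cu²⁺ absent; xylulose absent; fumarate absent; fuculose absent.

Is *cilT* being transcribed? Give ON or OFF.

ON

Fuculose is absent, so RudZ is inactive.
With no repressor bound, *yilL* is transcribed.
So YilL is produced and active.
Xylulose is absent, so BexT is inactive.
With no repressor bound, *elnN* is transcribed.
So ElnN is produced and active.
With repressor ElnN bound, *purM* is not transcribed.
So PurM is not produced.
Fumarate is absent, so TorR is active.
No repressor is bound and TorR is active, so *elnD* is transcribed.
So ElnD is produced and active.
No repressor is bound and ElnD is active, so *cilT* is transcribed.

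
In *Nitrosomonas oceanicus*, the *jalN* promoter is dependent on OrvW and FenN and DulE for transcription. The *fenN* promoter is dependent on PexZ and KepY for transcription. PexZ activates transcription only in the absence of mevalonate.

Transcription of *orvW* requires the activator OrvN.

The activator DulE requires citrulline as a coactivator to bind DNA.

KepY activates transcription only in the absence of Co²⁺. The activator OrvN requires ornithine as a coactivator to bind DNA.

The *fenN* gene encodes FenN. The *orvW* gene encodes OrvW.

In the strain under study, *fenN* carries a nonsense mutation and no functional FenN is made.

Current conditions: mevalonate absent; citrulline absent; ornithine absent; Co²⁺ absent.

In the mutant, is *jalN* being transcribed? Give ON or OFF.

OFF

Ornithine is absent, so OrvN is inactive.
Required activator OrvN is absent, so *orvW* is not transcribed.
So OrvW is not produced.
FenN is non-functional in this strain, so it has no effect.
Citrulline is absent, so DulE is inactive.
Required activator OrvW is absent, so *jalN* is not transcribed.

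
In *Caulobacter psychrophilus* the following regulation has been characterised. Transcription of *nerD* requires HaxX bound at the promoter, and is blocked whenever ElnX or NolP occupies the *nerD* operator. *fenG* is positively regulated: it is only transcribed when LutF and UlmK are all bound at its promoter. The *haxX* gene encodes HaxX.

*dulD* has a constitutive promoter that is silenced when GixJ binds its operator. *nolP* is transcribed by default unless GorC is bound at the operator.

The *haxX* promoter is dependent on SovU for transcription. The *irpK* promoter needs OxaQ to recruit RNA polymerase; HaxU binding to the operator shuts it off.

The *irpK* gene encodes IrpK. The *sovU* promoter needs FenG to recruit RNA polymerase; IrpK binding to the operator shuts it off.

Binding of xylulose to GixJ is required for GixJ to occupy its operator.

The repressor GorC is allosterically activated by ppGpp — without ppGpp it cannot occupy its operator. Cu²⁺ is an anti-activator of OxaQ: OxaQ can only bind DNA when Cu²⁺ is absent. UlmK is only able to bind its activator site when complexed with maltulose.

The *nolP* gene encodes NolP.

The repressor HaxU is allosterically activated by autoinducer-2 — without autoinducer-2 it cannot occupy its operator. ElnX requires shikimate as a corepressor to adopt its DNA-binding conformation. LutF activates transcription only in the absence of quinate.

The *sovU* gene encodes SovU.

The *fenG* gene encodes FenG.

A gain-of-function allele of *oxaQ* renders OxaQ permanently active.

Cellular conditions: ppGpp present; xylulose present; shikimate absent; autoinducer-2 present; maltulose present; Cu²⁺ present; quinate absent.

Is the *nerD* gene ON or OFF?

Shikimate is absent, so ElnX is inactive.
Autoinducer-2 is present, so HaxU is active.
OxaQ is constitutively active in this strain.
With repressor HaxU bound, *irpK* is not transcribed.
So IrpK is not produced.
Quinate is absent, so LutF is active.
Maltulose is present, so UlmK is active.
No repressor is bound and LutF and UlmK are active, so *fenG* is transcribed.
So FenG is produced and active.
No repressor is bound and FenG is active, so *sovU* is transcribed.
So SovU is produced and active.
No repressor is bound and SovU is active, so *haxX* is transcribed.
So HaxX is produced and active.
ppGpp is present, so GorC is active.
With repressor GorC bound, *nolP* is not transcribed.
So NolP is not produced.
No repressor is bound and HaxX is active, so *nerD* is transcribed.

ON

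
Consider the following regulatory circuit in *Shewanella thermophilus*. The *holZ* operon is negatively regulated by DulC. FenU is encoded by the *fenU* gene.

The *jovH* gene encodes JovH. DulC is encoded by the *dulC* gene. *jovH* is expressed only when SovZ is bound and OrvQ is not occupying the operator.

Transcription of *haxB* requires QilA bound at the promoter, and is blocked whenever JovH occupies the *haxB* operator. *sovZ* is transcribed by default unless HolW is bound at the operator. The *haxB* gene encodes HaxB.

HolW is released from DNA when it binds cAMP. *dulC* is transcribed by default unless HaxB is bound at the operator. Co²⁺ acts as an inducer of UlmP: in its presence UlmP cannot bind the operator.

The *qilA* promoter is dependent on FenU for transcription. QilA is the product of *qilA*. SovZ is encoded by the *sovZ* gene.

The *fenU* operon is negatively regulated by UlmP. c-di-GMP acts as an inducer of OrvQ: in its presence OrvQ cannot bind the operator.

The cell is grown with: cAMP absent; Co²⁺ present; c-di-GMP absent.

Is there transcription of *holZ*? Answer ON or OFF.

ON

Co²⁺ is present, so UlmP is inactive.
With no repressor bound, *fenU* is transcribed.
So FenU is produced and active.
No repressor is bound and FenU is active, so *qilA* is transcribed.
So QilA is produced and active.
c-di-GMP is absent, so OrvQ is active.
cAMP is absent, so HolW is active.
With repressor HolW bound, *sovZ* is not transcribed.
So SovZ is not produced.
With repressor OrvQ bound, *jovH* is not transcribed.
So JovH is not produced.
No repressor is bound and QilA is active, so *haxB* is transcribed.
So HaxB is produced and active.
With repressor HaxB bound, *dulC* is not transcribed.
So DulC is not produced.
With no repressor bound, *holZ* is transcribed.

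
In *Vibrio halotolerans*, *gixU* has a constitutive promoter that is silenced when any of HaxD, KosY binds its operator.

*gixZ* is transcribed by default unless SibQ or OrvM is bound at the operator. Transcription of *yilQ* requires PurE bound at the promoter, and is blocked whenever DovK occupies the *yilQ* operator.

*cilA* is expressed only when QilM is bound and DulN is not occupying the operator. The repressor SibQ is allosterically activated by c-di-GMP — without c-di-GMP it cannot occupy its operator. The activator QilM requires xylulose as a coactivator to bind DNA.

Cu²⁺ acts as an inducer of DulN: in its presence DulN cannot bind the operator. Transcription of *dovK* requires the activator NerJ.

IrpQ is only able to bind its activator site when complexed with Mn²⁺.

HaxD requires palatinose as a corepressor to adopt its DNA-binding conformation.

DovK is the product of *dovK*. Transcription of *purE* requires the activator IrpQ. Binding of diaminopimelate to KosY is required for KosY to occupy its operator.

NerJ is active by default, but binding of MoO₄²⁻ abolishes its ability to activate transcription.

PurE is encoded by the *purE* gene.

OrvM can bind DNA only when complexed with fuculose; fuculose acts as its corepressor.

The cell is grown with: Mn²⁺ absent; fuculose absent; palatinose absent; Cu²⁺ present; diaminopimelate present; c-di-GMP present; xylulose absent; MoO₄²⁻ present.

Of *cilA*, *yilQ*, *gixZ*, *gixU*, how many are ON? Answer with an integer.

0

Xylulose is absent, so QilM is inactive.
Cu²⁺ is present, so DulN is inactive.
Required activator QilM is absent, so *cilA* is not transcribed.
→ *cilA* is OFF.
Mn²⁺ is absent, so IrpQ is inactive.
Required activator IrpQ is absent, so *purE* is not transcribed.
So PurE is not produced.
MoO₄²⁻ is present, so NerJ is inactive.
Required activator NerJ is absent, so *dovK* is not transcribed.
So DovK is not produced.
Required activator PurE is absent, so *yilQ* is not transcribed.
→ *yilQ* is OFF.
c-di-GMP is present, so SibQ is active.
Fuculose is absent, so OrvM is inactive.
With repressor SibQ bound, *gixZ* is not transcribed.
→ *gixZ* is OFF.
Palatinose is absent, so HaxD is inactive.
Diaminopimelate is present, so KosY is active.
With repressor KosY bound, *gixU* is not transcribed.
→ *gixU* is OFF.
0 of the 4 genes are transcribed.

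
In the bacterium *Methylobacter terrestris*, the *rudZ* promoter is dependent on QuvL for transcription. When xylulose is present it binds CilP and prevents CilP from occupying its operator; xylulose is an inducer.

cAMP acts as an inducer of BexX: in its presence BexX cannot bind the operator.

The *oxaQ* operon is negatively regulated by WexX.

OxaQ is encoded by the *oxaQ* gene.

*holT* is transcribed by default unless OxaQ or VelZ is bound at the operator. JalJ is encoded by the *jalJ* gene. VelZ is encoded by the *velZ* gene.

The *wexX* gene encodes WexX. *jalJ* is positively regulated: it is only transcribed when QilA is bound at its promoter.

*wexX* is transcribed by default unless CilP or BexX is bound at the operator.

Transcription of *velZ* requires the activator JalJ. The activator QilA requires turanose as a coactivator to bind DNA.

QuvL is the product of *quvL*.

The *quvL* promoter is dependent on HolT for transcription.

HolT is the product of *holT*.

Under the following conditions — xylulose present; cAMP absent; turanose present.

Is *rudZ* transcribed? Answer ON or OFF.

Xylulose is present, so CilP is inactive.
cAMP is absent, so BexX is active.
With repressor BexX bound, *wexX* is not transcribed.
So WexX is not produced.
With no repressor bound, *oxaQ* is transcribed.
So OxaQ is produced and active.
Turanose is present, so QilA is active.
No repressor is bound and QilA is active, so *jalJ* is transcribed.
So JalJ is produced and active.
No repressor is bound and JalJ is active, so *velZ* is transcribed.
So VelZ is produced and active.
With repressor OxaQ bound, *holT* is not transcribed.
So HolT is not produced.
Required activator HolT is absent, so *quvL* is not transcribed.
So QuvL is not produced.
Required activator QuvL is absent, so *rudZ* is not transcribed.

OFF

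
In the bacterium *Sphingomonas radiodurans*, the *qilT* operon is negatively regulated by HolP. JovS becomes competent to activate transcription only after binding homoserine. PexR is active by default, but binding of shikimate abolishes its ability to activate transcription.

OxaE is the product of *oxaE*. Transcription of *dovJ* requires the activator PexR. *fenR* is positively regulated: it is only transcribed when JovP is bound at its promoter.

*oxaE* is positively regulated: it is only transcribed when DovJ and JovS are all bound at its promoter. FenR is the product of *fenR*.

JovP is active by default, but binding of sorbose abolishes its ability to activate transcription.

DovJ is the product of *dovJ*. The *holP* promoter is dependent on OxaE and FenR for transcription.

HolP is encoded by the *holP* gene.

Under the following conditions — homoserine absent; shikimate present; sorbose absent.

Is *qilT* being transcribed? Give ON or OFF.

ON

Shikimate is present, so PexR is inactive.
Required activator PexR is absent, so *dovJ* is not transcribed.
So DovJ is not produced.
Homoserine is absent, so JovS is inactive.
Required activator DovJ is absent, so *oxaE* is not transcribed.
So OxaE is not produced.
Sorbose is absent, so JovP is active.
No repressor is bound and JovP is active, so *fenR* is transcribed.
So FenR is produced and active.
Required activator OxaE is absent, so *holP* is not transcribed.
So HolP is not produced.
With no repressor bound, *qilT* is transcribed.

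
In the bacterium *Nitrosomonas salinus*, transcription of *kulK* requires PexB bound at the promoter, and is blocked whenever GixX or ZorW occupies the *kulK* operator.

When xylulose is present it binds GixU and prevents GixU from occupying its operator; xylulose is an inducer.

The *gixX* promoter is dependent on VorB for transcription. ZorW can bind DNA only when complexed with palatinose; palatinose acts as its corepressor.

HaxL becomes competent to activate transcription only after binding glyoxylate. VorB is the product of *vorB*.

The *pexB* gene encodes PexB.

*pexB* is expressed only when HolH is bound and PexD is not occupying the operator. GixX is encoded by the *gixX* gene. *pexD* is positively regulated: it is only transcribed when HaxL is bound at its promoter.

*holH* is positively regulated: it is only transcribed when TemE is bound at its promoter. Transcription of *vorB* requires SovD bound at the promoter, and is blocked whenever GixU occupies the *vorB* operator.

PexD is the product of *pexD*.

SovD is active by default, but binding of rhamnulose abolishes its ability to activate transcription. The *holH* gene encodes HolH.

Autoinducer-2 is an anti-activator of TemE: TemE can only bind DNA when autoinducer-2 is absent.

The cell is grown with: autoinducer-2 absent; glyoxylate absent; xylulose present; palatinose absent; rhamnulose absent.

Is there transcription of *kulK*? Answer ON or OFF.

OFF

Glyoxylate is absent, so HaxL is inactive.
Required activator HaxL is absent, so *pexD* is not transcribed.
So PexD is not produced.
Autoinducer-2 is absent, so TemE is active.
No repressor is bound and TemE is active, so *holH* is transcribed.
So HolH is produced and active.
No repressor is bound and HolH is active, so *pexB* is transcribed.
So PexB is produced and active.
Xylulose is present, so GixU is inactive.
Rhamnulose is absent, so SovD is active.
No repressor is bound and SovD is active, so *vorB* is transcribed.
So VorB is produced and active.
No repressor is bound and VorB is active, so *gixX* is transcribed.
So GixX is produced and active.
Palatinose is absent, so ZorW is inactive.
With repressor GixX bound, *kulK* is not transcribed.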